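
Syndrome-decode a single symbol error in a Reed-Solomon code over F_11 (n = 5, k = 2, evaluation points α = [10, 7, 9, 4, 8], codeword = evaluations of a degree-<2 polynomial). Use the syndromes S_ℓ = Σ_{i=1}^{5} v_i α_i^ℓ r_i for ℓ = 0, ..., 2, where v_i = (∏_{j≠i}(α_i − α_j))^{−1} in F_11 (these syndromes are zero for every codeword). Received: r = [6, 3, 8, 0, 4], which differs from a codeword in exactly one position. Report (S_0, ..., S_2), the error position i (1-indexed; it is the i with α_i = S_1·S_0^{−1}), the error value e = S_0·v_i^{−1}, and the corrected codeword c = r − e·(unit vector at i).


S = (3, 5, 1), error at position 3, error magnitude e = 3, c = [6, 3, 5, 0, 4].

Step 1: column multipliers v_i = (∏_{j≠i}(α_i − α_j))^{−1} mod 11.
  i = 1 (α = 10): (10−7)(10−9)(10−4)(10−8) = 3·1·6·2 = 36 ≡ 3, so v_1 = 3^{−1} = 4 (mod 11).
  i = 2 (α = 7): (7−10)(7−9)(7−4)(7−8) = (−3)·(−2)·3·(−1) = −18 ≡ 4, so v_2 = 4^{−1} = 3 (mod 11).
  i = 3 (α = 9): (9−10)(9−7)(9−4)(9−8) = (−1)·2·5·1 = −10 ≡ 1, so v_3 = 1^{−1} = 1 (mod 11).
  i = 4 (α = 4): (4−10)(4−7)(4−9)(4−8) = (−6)·(−3)·(−5)·(−4) = 360 ≡ 8, so v_4 = 8^{−1} = 7 (mod 11).
  i = 5 (α = 8): (8−10)(8−7)(8−9)(8−4) = (−2)·1·(−1)·4 = 8 ≡ 8, so v_5 = 8^{−1} = 7 (mod 11).
  v = [4, 3, 1, 7, 7].
Step 2: syndromes of r = [6, 3, 8, 0, 4] (all sums mod 11).
  S_0 = Σ v_i r_i = 4·6 + 3·3 + 1·8 + 7·0 + 7·4 = 69 ≡ 3.
  S_1 = Σ v_i α_i r_i = 4·10·6 + 3·7·3 + 1·9·8 + 7·4·0 + 7·8·4 = 599 ≡ 5.
  α_i^2 mod 11 = [1, 5, 4, 5, 9].
  S_2 = Σ v_i α_i^2 r_i = 4·1·6 + 3·5·3 + 1·4·8 + 7·5·0 + 7·9·4 = 353 ≡ 1.
  S = (3, 5, 1) ≠ 0, so r is not a codeword (an error is present).
Step 3: locate the error. For a single error e at position i, S_ℓ = v_i·e·α_i^ℓ, so α_err = S_1/S_0.
  S_0^{−1} = 3^{−1} = 4 (mod 11), so α_err = 5·4 = 20 ≡ 9 = α_3. Error position i = 3.
  Consistency check: S_2/S_1 = 1·9 = 9 ≡ 9 = α_err ✓ (single-error assumption holds).
Step 4: error magnitude e = S_0/v_3 = S_0·∏_{j≠3}(α_3 − α_j) = 3·1 = 3 ≡ 3 (mod 11).
Step 5: correct position 3: c_3 = r_3 − e = 8 − 3 ≡ 5 (mod 11). Hence c = [6, 3, 5, 0, 4].
  Check: interpolating c through the α_i gives m(x) = 7 + 1·x (degree < 2) with m(α_i) = c_i for every i, so c is indeed a codeword.


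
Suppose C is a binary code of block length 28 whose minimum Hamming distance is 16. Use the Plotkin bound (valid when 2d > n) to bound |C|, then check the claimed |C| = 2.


Plotkin bound M ≤ 8; given |C| = 2 ≤ bound (satisfied).

Check applicability: 2d = 32, n = 28.
2d − n = 4 > 0, so Plotkin applies.
Compute d/(2d−n) = 16/4 ≈ 4.0000.
⌊d/(2d−n)⌋ = 4.
Plotkin bound: M ≤ 2·4 = 8.
Given |C| = 2, check: satisfied.
This |C| is below the Plotkin bound.


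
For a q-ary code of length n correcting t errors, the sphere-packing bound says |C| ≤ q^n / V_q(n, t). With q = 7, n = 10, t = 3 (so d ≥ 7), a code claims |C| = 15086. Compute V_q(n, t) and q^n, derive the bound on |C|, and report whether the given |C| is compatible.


V_q(n, t) = 27601, q^n = 282475249, Hamming bound = 10234, |C| = 15086 > bound (violated).

Step 1: Compute V_q(n, t) = Σ_{j=0}^3 C(n, j) (q−1)^j.
  j = 0: C(10,0)·(6)^0 = 1·1 = 1.
  j = 1: C(10,1)·(6)^1 = 10·6 = 60.
  j = 2: C(10,2)·(6)^2 = 45·36 = 1620.
  j = 3: C(10,3)·(6)^3 = 120·216 = 25920.
  V_q(n, t) = 1 + 60 + 1620 + 25920 = 27601.
Step 2: q^n = 7^10 = 282475249.
Step 3: Hamming bound ⌊q^n / V_q(n,t)⌋ = ⌊282475249/27601⌋ = 10234.
Step 4: Compare |C| = 15086 to 10234: violated.
The claimed |C| lies above the Hamming bound, so no 7-ary code of length 10 with d ≥ 7 can have 15086 codewords.


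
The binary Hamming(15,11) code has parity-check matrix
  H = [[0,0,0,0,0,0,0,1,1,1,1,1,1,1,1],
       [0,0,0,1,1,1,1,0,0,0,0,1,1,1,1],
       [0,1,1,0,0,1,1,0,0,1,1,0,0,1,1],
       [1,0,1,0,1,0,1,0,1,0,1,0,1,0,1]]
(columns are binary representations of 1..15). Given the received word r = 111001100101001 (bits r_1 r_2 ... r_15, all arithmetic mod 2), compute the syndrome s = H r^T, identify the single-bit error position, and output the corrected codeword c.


s = (1, 0, 0, 0)^T, error position = 8, corrected codeword c = 111001110101001

Compute s = H r^T mod 2 one row at a time:
  s_1 = 0 + 0 + 1 + 0 + 1 + 0 + 0 + 1 = 3 ≡ 1 (mod 2).
  s_2 = 0 + 0 + 1 + 1 + 1 + 0 + 0 + 1 = 4 ≡ 0 (mod 2).
  s_3 = 1 + 1 + 1 + 1 + 1 + 0 + 0 + 1 = 6 ≡ 0 (mod 2).
  s_4 = 1 + 1 + 0 + 1 + 0 + 0 + 0 + 1 = 4 ≡ 0 (mod 2).
s = (1, 0, 0, 0)^T — this equals column 8 of H (binary 1000), so error is at position 8.
Correct: flip bit 8 of r = 111001100101001 to get c = 111001110101001.


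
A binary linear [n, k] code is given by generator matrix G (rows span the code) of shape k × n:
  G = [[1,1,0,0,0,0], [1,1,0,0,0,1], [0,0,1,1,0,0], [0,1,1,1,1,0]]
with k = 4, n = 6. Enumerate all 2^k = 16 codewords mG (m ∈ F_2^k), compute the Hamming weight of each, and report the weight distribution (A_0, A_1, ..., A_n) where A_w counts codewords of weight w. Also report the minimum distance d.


Weight distribution: A_0 = 1, A_1 = 1, A_2 = 4, A_3 = 4, A_4 = 3, A_5 = 3. Minimum distance d = 1.

Enumerate all 2^4 = 16 messages m ∈ F_2^4.
For each, compute codeword c = mG in F_2^6, then tally its weight.
  m = 0000 → c = 000000, weight = 0.
  m = 1000 → c = 110000, weight = 2.
  m = 0100 → c = 110001, weight = 3.
  m = 1100 → c = 000001, weight = 1.
  m = 0010 → c = 001100, weight = 2.
  m = 1010 → c = 111100, weight = 4.
  m = 0110 → c = 111101, weight = 5.
  m = 1110 → c = 001101, weight = 3.
  m = 0001 → c = 011110, weight = 4.
  m = 1001 → c = 101110, weight = 4.
  m = 0101 → c = 101111, weight = 5.
  m = 1101 → c = 011111, weight = 5.
  m = 0011 → c = 010010, weight = 2.
  m = 1011 → c = 100010, weight = 2.
  m = 0111 → c = 100011, weight = 3.
  m = 1111 → c = 010011, weight = 3.
Tally weights:
  weight 0: 1 codewords.
  weight 1: 1 codewords.
  weight 2: 4 codewords.
  weight 3: 4 codewords.
  weight 4: 3 codewords.
  weight 5: 3 codewords.
Minimum distance d = smallest w > 0 with A_w > 0 = 1.
Sanity: Σ A_w = 16 = 2^4 = 16 ✓.


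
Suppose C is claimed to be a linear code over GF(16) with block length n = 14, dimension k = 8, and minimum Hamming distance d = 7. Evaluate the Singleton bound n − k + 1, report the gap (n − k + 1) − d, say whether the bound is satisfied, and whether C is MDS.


Singleton RHS = n − k + 1 = 7, slack = 0, bound satisfied, MDS.

Singleton bound: d ≤ n − k + 1.
Here n = 14, k = 8, so n − k + 1 = 7.
Given d = 7, check d ≤ 7: YES.
Slack = (n − k + 1) − d = 0.
The code is MDS (slack = 0).
Description: the claimed parameters are [14, 8, 7]_16; such a code would be MDS (meets Singleton bound).


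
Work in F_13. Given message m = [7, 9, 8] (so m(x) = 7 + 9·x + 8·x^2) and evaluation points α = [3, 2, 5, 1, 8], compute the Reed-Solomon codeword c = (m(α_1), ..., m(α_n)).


c = [2, 5, 5, 11, 6]

Message polynomial: m(x) = 7 + 9·x + 8·x^2 (mod 13).
For each evaluation point α_i, compute m(α_i) mod 13:
  α_1 = 3: Horner steps 8 → 7 → 2, so m(3) = 2.
  α_2 = 2: Horner steps 8 → 12 → 5, so m(2) = 5.
  α_3 = 5: Horner steps 8 → 10 → 5, so m(5) = 5.
  α_4 = 1: Horner steps 8 → 4 → 11, so m(1) = 11.
  α_5 = 8: Horner steps 8 → 8 → 6, so m(8) = 6.
Codeword c = [2, 5, 5, 11, 6] ∈ F_13^5.


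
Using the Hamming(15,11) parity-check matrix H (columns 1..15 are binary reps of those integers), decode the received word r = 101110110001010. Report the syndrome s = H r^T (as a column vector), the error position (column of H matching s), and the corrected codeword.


s = (1, 1, 1, 0)^T, error position = 14, corrected codeword c = 101110110001000

Compute s = H r^T mod 2 one row at a time:
  s_1 = 1 + 0 + 0 + 0 + 1 + 0 + 1 + 0 = 3 ≡ 1 (mod 2).
  s_2 = 1 + 1 + 0 + 1 + 1 + 0 + 1 + 0 = 5 ≡ 1 (mod 2).
  s_3 = 0 + 1 + 0 + 1 + 0 + 0 + 1 + 0 = 3 ≡ 1 (mod 2).
  s_4 = 1 + 1 + 1 + 1 + 0 + 0 + 0 + 0 = 4 ≡ 0 (mod 2).
s = (1, 1, 1, 0)^T — this equals column 14 of H (binary 1110), so error is at position 14.
Correct: flip bit 14 of r = 101110110001010 to get c = 101110110001000.


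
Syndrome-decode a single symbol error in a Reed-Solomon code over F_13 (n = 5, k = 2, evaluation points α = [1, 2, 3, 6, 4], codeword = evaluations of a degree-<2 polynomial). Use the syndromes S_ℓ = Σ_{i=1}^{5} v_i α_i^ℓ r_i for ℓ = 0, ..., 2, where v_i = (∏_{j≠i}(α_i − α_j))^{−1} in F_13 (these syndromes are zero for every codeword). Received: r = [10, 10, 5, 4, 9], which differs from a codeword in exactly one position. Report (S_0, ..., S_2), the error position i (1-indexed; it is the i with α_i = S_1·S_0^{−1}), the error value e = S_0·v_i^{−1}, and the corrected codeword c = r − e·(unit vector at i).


S = (7, 1, 2), error at position 2, error magnitude e = 9, c = [10, 1, 5, 4, 9].

Step 1: column multipliers v_i = (∏_{j≠i}(α_i − α_j))^{−1} mod 13.
  i = 1 (α = 1): (1−2)(1−3)(1−6)(1−4) = (−1)·(−2)·(−5)·(−3) = 30 ≡ 4, so v_1 = 4^{−1} = 10 (mod 13).
  i = 2 (α = 2): (2−1)(2−3)(2−6)(2−4) = 1·(−1)·(−4)·(−2) = −8 ≡ 5, so v_2 = 5^{−1} = 8 (mod 13).
  i = 3 (α = 3): (3−1)(3−2)(3−6)(3−4) = 2·1·(−3)·(−1) = 6 ≡ 6, so v_3 = 6^{−1} = 11 (mod 13).
  i = 4 (α = 6): (6−1)(6−2)(6−3)(6−4) = 5·4·3·2 = 120 ≡ 3, so v_4 = 3^{−1} = 9 (mod 13).
  i = 5 (α = 4): (4−1)(4−2)(4−3)(4−6) = 3·2·1·(−2) = −12 ≡ 1, so v_5 = 1^{−1} = 1 (mod 13).
  v = [10, 8, 11, 9, 1].
Step 2: syndromes of r = [10, 10, 5, 4, 9] (all sums mod 13).
  S_0 = Σ v_i r_i = 10·10 + 8·10 + 11·5 + 9·4 + 1·9 = 280 ≡ 7.
  S_1 = Σ v_i α_i r_i = 10·1·10 + 8·2·10 + 11·3·5 + 9·6·4 + 1·4·9 = 677 ≡ 1.
  α_i^2 mod 13 = [1, 4, 9, 10, 3].
  S_2 = Σ v_i α_i^2 r_i = 10·1·10 + 8·4·10 + 11·9·5 + 9·10·4 + 1·3·9 = 1302 ≡ 2.
  S = (7, 1, 2) ≠ 0, so r is not a codeword (an error is present).
Step 3: locate the error. For a single error e at position i, S_ℓ = v_i·e·α_i^ℓ, so α_err = S_1/S_0.
  S_0^{−1} = 7^{−1} = 2 (mod 13), so α_err = 1·2 = 2 ≡ 2 = α_2. Error position i = 2.
  Consistency check: S_2/S_1 = 2·1 = 2 ≡ 2 = α_err ✓ (single-error assumption holds).
Step 4: error magnitude e = S_0/v_2 = S_0·∏_{j≠2}(α_2 − α_j) = 7·5 = 35 ≡ 9 (mod 13).
Step 5: correct position 2: c_2 = r_2 − e = 10 − 9 ≡ 1 (mod 13). Hence c = [10, 1, 5, 4, 9].
  Check: interpolating c through the α_i gives m(x) = 6 + 4·x (degree < 2) with m(α_i) = c_i for every i, so c is indeed a codeword.


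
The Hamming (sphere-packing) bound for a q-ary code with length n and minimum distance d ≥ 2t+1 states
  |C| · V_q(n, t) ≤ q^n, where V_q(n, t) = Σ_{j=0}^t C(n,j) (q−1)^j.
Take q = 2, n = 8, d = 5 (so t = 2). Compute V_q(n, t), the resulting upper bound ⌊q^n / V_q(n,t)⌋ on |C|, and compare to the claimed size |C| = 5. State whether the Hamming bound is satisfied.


V_q(n, t) = 37, q^n = 256, Hamming bound = 6, |C| = 5 ≤ bound (satisfied).

Step 1: Compute V_q(n, t) = Σ_{j=0}^2 C(n, j) (q−1)^j.
  j = 0: C(8,0)·(1)^0 = 1·1 = 1.
  j = 1: C(8,1)·(1)^1 = 8·1 = 8.
  j = 2: C(8,2)·(1)^2 = 28·1 = 28.
  V_q(n, t) = 1 + 8 + 28 = 37.
Step 2: q^n = 2^8 = 256.
Step 3: Hamming bound ⌊q^n / V_q(n,t)⌋ = ⌊256/37⌋ = 6.
Step 4: Compare |C| = 5 to 6: satisfied.
The claimed |C| lies below the Hamming bound.


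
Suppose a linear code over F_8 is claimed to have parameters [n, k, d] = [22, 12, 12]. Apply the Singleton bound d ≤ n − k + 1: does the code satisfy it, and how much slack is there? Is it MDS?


Singleton RHS = n − k + 1 = 11, slack = -1, bound violated (no such code; not MDS).

Singleton bound: d ≤ n − k + 1.
Here n = 22, k = 12, so n − k + 1 = 11.
Given d = 12, check d ≤ 11: NO.
Slack = (n − k + 1) − d = -1.
The slack is negative: d = 12 exceeds n − k + 1 = 11 by 1, so the Singleton bound is violated and no linear [22, 12, 12]_8 code can exist. In particular it is not MDS (MDS requires d = n − k + 1 exactly).
Description: the claimed parameters are [22, 12, 12]_8; such a code would be impossible (violates the Singleton bound).


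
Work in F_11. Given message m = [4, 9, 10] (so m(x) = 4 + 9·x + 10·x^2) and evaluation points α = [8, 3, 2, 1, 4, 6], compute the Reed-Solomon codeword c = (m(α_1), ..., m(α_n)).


c = [1, 0, 7, 1, 2, 0]

Message polynomial: m(x) = 4 + 9·x + 10·x^2 (mod 11).
For each evaluation point α_i, compute m(α_i) mod 11:
  α_1 = 8: Horner steps 10 → 1 → 1, so m(8) = 1.
  α_2 = 3: Horner steps 10 → 6 → 0, so m(3) = 0.
  α_3 = 2: Horner steps 10 → 7 → 7, so m(2) = 7.
  α_4 = 1: Horner steps 10 → 8 → 1, so m(1) = 1.
  α_5 = 4: Horner steps 10 → 5 → 2, so m(4) = 2.
  α_6 = 6: Horner steps 10 → 3 → 0, so m(6) = 0.
Codeword c = [1, 0, 7, 1, 2, 0] ∈ F_11^6.


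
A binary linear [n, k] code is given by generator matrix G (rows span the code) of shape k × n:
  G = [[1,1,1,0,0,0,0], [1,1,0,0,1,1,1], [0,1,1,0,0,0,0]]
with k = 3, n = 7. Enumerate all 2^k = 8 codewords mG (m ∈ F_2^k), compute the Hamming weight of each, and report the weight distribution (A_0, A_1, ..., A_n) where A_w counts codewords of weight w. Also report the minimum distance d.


Weight distribution: A_0 = 1, A_1 = 1, A_2 = 1, A_3 = 1, A_4 = 2, A_5 = 2. Minimum distance d = 1.

Enumerate all 2^3 = 8 messages m ∈ F_2^3.
For each, compute codeword c = mG in F_2^7, then tally its weight.
  m = 000 → c = 0000000, weight = 0.
  m = 100 → c = 1110000, weight = 3.
  m = 010 → c = 1100111, weight = 5.
  m = 110 → c = 0010111, weight = 4.
  m = 001 → c = 0110000, weight = 2.
  m = 101 → c = 1000000, weight = 1.
  m = 011 → c = 1010111, weight = 5.
  m = 111 → c = 0100111, weight = 4.
Tally weights:
  weight 0: 1 codewords.
  weight 1: 1 codewords.
  weight 2: 1 codewords.
  weight 3: 1 codewords.
  weight 4: 2 codewords.
  weight 5: 2 codewords.
Minimum distance d = smallest w > 0 with A_w > 0 = 1.
Sanity: Σ A_w = 8 = 2^3 = 8 ✓.


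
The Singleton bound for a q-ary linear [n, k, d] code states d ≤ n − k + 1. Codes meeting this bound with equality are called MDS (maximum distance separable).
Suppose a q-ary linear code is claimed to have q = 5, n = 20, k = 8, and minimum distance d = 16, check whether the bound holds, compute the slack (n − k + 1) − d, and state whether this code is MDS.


Singleton RHS = n − k + 1 = 13, slack = -3, bound violated (no such code; not MDS).

Singleton bound: d ≤ n − k + 1.
Here n = 20, k = 8, so n − k + 1 = 13.
Given d = 16, check d ≤ 13: NO.
Slack = (n − k + 1) − d = -3.
The slack is negative: d = 16 exceeds n − k + 1 = 13 by 3, so the Singleton bound is violated and no linear [20, 8, 16]_5 code can exist. In particular it is not MDS (MDS requires d = n − k + 1 exactly).
Description: the claimed parameters are [20, 8, 16]_5; such a code would be impossible (violates the Singleton bound).


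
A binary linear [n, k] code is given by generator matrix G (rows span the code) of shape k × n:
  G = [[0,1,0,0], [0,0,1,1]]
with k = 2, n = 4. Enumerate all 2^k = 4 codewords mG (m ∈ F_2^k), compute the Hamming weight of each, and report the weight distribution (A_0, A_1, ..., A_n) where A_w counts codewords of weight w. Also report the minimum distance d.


Weight distribution: A_0 = 1, A_1 = 1, A_2 = 1, A_3 = 1. Minimum distance d = 1.

Enumerate all 2^2 = 4 messages m ∈ F_2^2.
For each, compute codeword c = mG in F_2^4, then tally its weight.
  m = 00 → c = 0000, weight = 0.
  m = 10 → c = 0100, weight = 1.
  m = 01 → c = 0011, weight = 2.
  m = 11 → c = 0111, weight = 3.
Tally weights:
  weight 0: 1 codewords.
  weight 1: 1 codewords.
  weight 2: 1 codewords.
  weight 3: 1 codewords.
Minimum distance d = smallest w > 0 with A_w > 0 = 1.
Sanity: Σ A_w = 4 = 2^2 = 4 ✓.


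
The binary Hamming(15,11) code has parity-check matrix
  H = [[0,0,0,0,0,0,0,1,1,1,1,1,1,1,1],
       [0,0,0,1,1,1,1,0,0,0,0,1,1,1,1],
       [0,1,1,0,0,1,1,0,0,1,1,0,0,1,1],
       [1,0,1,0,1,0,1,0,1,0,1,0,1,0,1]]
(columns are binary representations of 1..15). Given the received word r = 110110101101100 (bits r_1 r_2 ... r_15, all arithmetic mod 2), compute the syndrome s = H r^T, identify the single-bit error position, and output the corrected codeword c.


s = (0, 1, 1, 1)^T, error position = 7, corrected codeword c = 110110001101100

Compute s = H r^T mod 2 one row at a time:
  s_1 = 0 + 1 + 1 + 0 + 1 + 1 + 0 + 0 = 4 ≡ 0 (mod 2).
  s_2 = 1 + 1 + 0 + 1 + 1 + 1 + 0 + 0 = 5 ≡ 1 (mod 2).
  s_3 = 1 + 0 + 0 + 1 + 1 + 0 + 0 + 0 = 3 ≡ 1 (mod 2).
  s_4 = 1 + 0 + 1 + 1 + 1 + 0 + 1 + 0 = 5 ≡ 1 (mod 2).
s = (0, 1, 1, 1)^T — this equals column 7 of H (binary 0111), so error is at position 7.
Correct: flip bit 7 of r = 110110101101100 to get c = 110110001101100.


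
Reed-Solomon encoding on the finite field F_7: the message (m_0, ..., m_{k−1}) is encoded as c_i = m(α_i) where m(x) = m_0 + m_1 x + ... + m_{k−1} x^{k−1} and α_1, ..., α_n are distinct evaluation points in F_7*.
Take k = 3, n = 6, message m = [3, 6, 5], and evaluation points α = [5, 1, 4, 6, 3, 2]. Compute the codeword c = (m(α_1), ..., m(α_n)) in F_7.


c = [4, 0, 2, 2, 3, 0]

Message polynomial: m(x) = 3 + 6·x + 5·x^2 (mod 7).
For each evaluation point α_i, compute m(α_i) mod 7:
  α_1 = 5: Horner steps 5 → 3 → 4, so m(5) = 4.
  α_2 = 1: Horner steps 5 → 4 → 0, so m(1) = 0.
  α_3 = 4: Horner steps 5 → 5 → 2, so m(4) = 2.
  α_4 = 6: Horner steps 5 → 1 → 2, so m(6) = 2.
  α_5 = 3: Horner steps 5 → 0 → 3, so m(3) = 3.
  α_6 = 2: Horner steps 5 → 2 → 0, so m(2) = 0.
Codeword c = [4, 0, 2, 2, 3, 0] ∈ F_7^6.


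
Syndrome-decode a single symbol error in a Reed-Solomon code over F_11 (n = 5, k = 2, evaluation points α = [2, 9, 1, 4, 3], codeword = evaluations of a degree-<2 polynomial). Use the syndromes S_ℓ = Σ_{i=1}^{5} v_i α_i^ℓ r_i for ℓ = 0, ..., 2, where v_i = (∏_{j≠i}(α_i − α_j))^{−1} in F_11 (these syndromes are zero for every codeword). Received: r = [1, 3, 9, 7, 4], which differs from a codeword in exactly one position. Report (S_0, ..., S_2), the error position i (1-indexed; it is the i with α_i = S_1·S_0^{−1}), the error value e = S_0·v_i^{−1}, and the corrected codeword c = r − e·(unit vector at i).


S = (10, 2, 7), error at position 2, error magnitude e = 3, c = [1, 0, 9, 7, 4].

Step 1: column multipliers v_i = (∏_{j≠i}(α_i − α_j))^{−1} mod 11.
  i = 1 (α = 2): (2−9)(2−1)(2−4)(2−3) = (−7)·1·(−2)·(−1) = −14 ≡ 8, so v_1 = 8^{−1} = 7 (mod 11).
  i = 2 (α = 9): (9−2)(9−1)(9−4)(9−3) = 7·8·5·6 = 1680 ≡ 8, so v_2 = 8^{−1} = 7 (mod 11).
  i = 3 (α = 1): (1−2)(1−9)(1−4)(1−3) = (−1)·(−8)·(−3)·(−2) = 48 ≡ 4, so v_3 = 4^{−1} = 3 (mod 11).
  i = 4 (α = 4): (4−2)(4−9)(4−1)(4−3) = 2·(−5)·3·1 = −30 ≡ 3, so v_4 = 3^{−1} = 4 (mod 11).
  i = 5 (α = 3): (3−2)(3−9)(3−1)(3−4) = 1·(−6)·2·(−1) = 12 ≡ 1, so v_5 = 1^{−1} = 1 (mod 11).
  v = [7, 7, 3, 4, 1].
Step 2: syndromes of r = [1, 3, 9, 7, 4] (all sums mod 11).
  S_0 = Σ v_i r_i = 7·1 + 7·3 + 3·9 + 4·7 + 1·4 = 87 ≡ 10.
  S_1 = Σ v_i α_i r_i = 7·2·1 + 7·9·3 + 3·1·9 + 4·4·7 + 1·3·4 = 354 ≡ 2.
  α_i^2 mod 11 = [4, 4, 1, 5, 9].
  S_2 = Σ v_i α_i^2 r_i = 7·4·1 + 7·4·3 + 3·1·9 + 4·5·7 + 1·9·4 = 315 ≡ 7.
  S = (10, 2, 7) ≠ 0, so r is not a codeword (an error is present).
Step 3: locate the error. For a single error e at position i, S_ℓ = v_i·e·α_i^ℓ, so α_err = S_1/S_0.
  S_0^{−1} = 10^{−1} = 10 (mod 11), so α_err = 2·10 = 20 ≡ 9 = α_2. Error position i = 2.
  Consistency check: S_2/S_1 = 7·6 = 42 ≡ 9 = α_err ✓ (single-error assumption holds).
Step 4: error magnitude e = S_0/v_2 = S_0·∏_{j≠2}(α_2 − α_j) = 10·8 = 80 ≡ 3 (mod 11).
Step 5: correct position 2: c_2 = r_2 − e = 3 − 3 ≡ 0 (mod 11). Hence c = [1, 0, 9, 7, 4].
  Check: interpolating c through the α_i gives m(x) = 6 + 3·x (degree < 2) with m(α_i) = c_i for every i, so c is indeed a codeword.


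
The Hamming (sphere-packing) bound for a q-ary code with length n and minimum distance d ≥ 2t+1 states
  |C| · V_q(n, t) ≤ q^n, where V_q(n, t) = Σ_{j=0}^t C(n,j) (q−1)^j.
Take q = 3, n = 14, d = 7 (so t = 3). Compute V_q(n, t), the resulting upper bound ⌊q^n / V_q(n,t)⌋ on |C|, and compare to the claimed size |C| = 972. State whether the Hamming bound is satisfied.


V_q(n, t) = 3305, q^n = 4782969, Hamming bound = 1447, |C| = 972 ≤ bound (satisfied).

Step 1: Compute V_q(n, t) = Σ_{j=0}^3 C(n, j) (q−1)^j.
  j = 0: C(14,0)·(2)^0 = 1·1 = 1.
  j = 1: C(14,1)·(2)^1 = 14·2 = 28.
  j = 2: C(14,2)·(2)^2 = 91·4 = 364.
  j = 3: C(14,3)·(2)^3 = 364·8 = 2912.
  V_q(n, t) = 1 + 28 + 364 + 2912 = 3305.
Step 2: q^n = 3^14 = 4782969.
Step 3: Hamming bound ⌊q^n / V_q(n,t)⌋ = ⌊4782969/3305⌋ = 1447.
Step 4: Compare |C| = 972 to 1447: satisfied.
The claimed |C| lies below the Hamming bound.


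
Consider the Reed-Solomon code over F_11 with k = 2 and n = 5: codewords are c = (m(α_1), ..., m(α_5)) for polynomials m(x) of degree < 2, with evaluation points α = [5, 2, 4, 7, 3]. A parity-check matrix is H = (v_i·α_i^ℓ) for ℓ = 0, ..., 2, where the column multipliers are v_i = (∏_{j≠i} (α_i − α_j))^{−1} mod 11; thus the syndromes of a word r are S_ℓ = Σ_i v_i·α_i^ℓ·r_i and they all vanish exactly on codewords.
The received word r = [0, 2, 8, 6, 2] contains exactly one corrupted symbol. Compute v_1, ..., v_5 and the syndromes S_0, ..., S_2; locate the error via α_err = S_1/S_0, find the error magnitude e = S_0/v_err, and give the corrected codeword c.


S = (10, 8, 2), error at position 5, error magnitude e = 8, c = [0, 2, 8, 6, 5].

Step 1: column multipliers v_i = (∏_{j≠i}(α_i − α_j))^{−1} mod 11.
  i = 1 (α = 5): (5−2)(5−4)(5−7)(5−3) = 3·1·(−2)·2 = −12 ≡ 10, so v_1 = 10^{−1} = 10 (mod 11).
  i = 2 (α = 2): (2−5)(2−4)(2−7)(2−3) = (−3)·(−2)·(−5)·(−1) = 30 ≡ 8, so v_2 = 8^{−1} = 7 (mod 11).
  i = 3 (α = 4): (4−5)(4−2)(4−7)(4−3) = (−1)·2·(−3)·1 = 6 ≡ 6, so v_3 = 6^{−1} = 2 (mod 11).
  i = 4 (α = 7): (7−5)(7−2)(7−4)(7−3) = 2·5·3·4 = 120 ≡ 10, so v_4 = 10^{−1} = 10 (mod 11).
  i = 5 (α = 3): (3−5)(3−2)(3−4)(3−7) = (−2)·1·(−1)·(−4) = −8 ≡ 3, so v_5 = 3^{−1} = 4 (mod 11).
  v = [10, 7, 2, 10, 4].
Step 2: syndromes of r = [0, 2, 8, 6, 2] (all sums mod 11).
  S_0 = Σ v_i r_i = 10·0 + 7·2 + 2·8 + 10·6 + 4·2 = 98 ≡ 10.
  S_1 = Σ v_i α_i r_i = 10·5·0 + 7·2·2 + 2·4·8 + 10·7·6 + 4·3·2 = 536 ≡ 8.
  α_i^2 mod 11 = [3, 4, 5, 5, 9].
  S_2 = Σ v_i α_i^2 r_i = 10·3·0 + 7·4·2 + 2·5·8 + 10·5·6 + 4·9·2 = 508 ≡ 2.
  S = (10, 8, 2) ≠ 0, so r is not a codeword (an error is present).
Step 3: locate the error. For a single error e at position i, S_ℓ = v_i·e·α_i^ℓ, so α_err = S_1/S_0.
  S_0^{−1} = 10^{−1} = 10 (mod 11), so α_err = 8·10 = 80 ≡ 3 = α_5. Error position i = 5.
  Consistency check: S_2/S_1 = 2·7 = 14 ≡ 3 = α_err ✓ (single-error assumption holds).
Step 4: error magnitude e = S_0/v_5 = S_0·∏_{j≠5}(α_5 − α_j) = 10·3 = 30 ≡ 8 (mod 11).
Step 5: correct position 5: c_5 = r_5 − e = 2 − 8 ≡ 5 (mod 11). Hence c = [0, 2, 8, 6, 5].
  Check: interpolating c through the α_i gives m(x) = 7 + 3·x (degree < 2) with m(α_i) = c_i for every i, so c is indeed a codeword.


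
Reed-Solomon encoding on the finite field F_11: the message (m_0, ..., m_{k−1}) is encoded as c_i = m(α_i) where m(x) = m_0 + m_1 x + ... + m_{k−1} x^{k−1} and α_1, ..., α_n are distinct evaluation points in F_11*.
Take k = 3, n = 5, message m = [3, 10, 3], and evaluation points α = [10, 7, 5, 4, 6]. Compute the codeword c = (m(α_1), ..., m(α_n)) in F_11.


c = [7, 0, 7, 3, 6]

Message polynomial: m(x) = 3 + 10·x + 3·x^2 (mod 11).
For each evaluation point α_i, compute m(α_i) mod 11:
  α_1 = 10: Horner steps 3 → 7 → 7, so m(10) = 7.
  α_2 = 7: Horner steps 3 → 9 → 0, so m(7) = 0.
  α_3 = 5: Horner steps 3 → 3 → 7, so m(5) = 7.
  α_4 = 4: Horner steps 3 → 0 → 3, so m(4) = 3.
  α_5 = 6: Horner steps 3 → 6 → 6, so m(6) = 6.
Codeword c = [7, 0, 7, 3, 6] ∈ F_11^5.


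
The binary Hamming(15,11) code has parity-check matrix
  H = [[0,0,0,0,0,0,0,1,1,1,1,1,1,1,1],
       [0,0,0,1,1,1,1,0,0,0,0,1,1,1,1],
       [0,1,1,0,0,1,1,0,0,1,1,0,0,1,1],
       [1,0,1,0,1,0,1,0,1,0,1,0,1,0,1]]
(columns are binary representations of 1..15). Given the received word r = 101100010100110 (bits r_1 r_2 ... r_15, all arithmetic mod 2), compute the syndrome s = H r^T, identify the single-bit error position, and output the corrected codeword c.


s = (0, 1, 1, 1)^T, error position = 7, corrected codeword c = 101100110100110

Compute s = H r^T mod 2 one row at a time:
  s_1 = 1 + 0 + 1 + 0 + 0 + 1 + 1 + 0 = 4 ≡ 0 (mod 2).
  s_2 = 1 + 0 + 0 + 0 + 0 + 1 + 1 + 0 = 3 ≡ 1 (mod 2).
  s_3 = 0 + 1 + 0 + 0 + 1 + 0 + 1 + 0 = 3 ≡ 1 (mod 2).
  s_4 = 1 + 1 + 0 + 0 + 0 + 0 + 1 + 0 = 3 ≡ 1 (mod 2).
s = (0, 1, 1, 1)^T — this equals column 7 of H (binary 0111), so error is at position 7.
Correct: flip bit 7 of r = 101100010100110 to get c = 101100110100110.


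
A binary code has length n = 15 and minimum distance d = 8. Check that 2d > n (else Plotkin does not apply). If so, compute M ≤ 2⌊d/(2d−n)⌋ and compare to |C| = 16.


Plotkin bound M ≤ 16; given |C| = 16 ≤ bound (satisfied).

Check applicability: 2d = 16, n = 15.
2d − n = 1 > 0, so Plotkin applies.
Compute d/(2d−n) = 8/1 ≈ 8.0000.
⌊d/(2d−n)⌋ = 8.
Plotkin bound: M ≤ 2·8 = 16.
Given |C| = 16, check: satisfied.
This |C| is at the Plotkin bound.


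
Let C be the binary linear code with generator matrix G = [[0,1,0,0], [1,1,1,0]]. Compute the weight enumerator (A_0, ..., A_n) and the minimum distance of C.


Weight distribution: A_0 = 1, A_1 = 1, A_2 = 1, A_3 = 1. Minimum distance d = 1.

Enumerate all 2^2 = 4 messages m ∈ F_2^2.
For each, compute codeword c = mG in F_2^4, then tally its weight.
  m = 00 → c = 0000, weight = 0.
  m = 10 → c = 0100, weight = 1.
  m = 01 → c = 1110, weight = 3.
  m = 11 → c = 1010, weight = 2.
Tally weights:
  weight 0: 1 codewords.
  weight 1: 1 codewords.
  weight 2: 1 codewords.
  weight 3: 1 codewords.
Minimum distance d = smallest w > 0 with A_w > 0 = 1.
Sanity: Σ A_w = 4 = 2^2 = 4 ✓.


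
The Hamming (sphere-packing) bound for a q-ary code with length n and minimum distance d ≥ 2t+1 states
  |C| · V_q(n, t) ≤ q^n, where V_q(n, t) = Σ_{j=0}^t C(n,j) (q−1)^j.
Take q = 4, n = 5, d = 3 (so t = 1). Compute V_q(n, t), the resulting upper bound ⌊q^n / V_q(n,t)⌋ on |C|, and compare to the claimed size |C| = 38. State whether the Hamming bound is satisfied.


V_q(n, t) = 16, q^n = 1024, Hamming bound = 64, |C| = 38 ≤ bound (satisfied).

Step 1: Compute V_q(n, t) = Σ_{j=0}^1 C(n, j) (q−1)^j.
  j = 0: C(5,0)·(3)^0 = 1·1 = 1.
  j = 1: C(5,1)·(3)^1 = 5·3 = 15.
  V_q(n, t) = 1 + 15 = 16.
Step 2: q^n = 4^5 = 1024.
Step 3: Hamming bound ⌊q^n / V_q(n,t)⌋ = ⌊1024/16⌋ = 64.
Step 4: Compare |C| = 38 to 64: satisfied.
The claimed |C| lies below the Hamming bound.


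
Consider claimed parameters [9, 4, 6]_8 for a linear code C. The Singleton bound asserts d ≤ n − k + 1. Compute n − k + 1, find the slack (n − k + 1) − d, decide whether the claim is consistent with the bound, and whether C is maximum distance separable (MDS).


Singleton RHS = n − k + 1 = 6, slack = 0, bound satisfied, MDS.

Singleton bound: d ≤ n − k + 1.
Here n = 9, k = 4, so n − k + 1 = 6.
Given d = 6, check d ≤ 6: YES.
Slack = (n − k + 1) − d = 0.
The code is MDS (slack = 0).
Description: the claimed parameters are [9, 4, 6]_8; such a code would be MDS (meets Singleton bound).


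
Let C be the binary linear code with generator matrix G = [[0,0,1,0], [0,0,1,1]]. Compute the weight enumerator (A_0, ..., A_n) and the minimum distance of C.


Weight distribution: A_0 = 1, A_1 = 2, A_2 = 1. Minimum distance d = 1.

Enumerate all 2^2 = 4 messages m ∈ F_2^2.
For each, compute codeword c = mG in F_2^4, then tally its weight.
  m = 00 → c = 0000, weight = 0.
  m = 10 → c = 0010, weight = 1.
  m = 01 → c = 0011, weight = 2.
  m = 11 → c = 0001, weight = 1.
Tally weights:
  weight 0: 1 codewords.
  weight 1: 2 codewords.
  weight 2: 1 codewords.
Minimum distance d = smallest w > 0 with A_w > 0 = 1.
Sanity: Σ A_w = 4 = 2^2 = 4 ✓.


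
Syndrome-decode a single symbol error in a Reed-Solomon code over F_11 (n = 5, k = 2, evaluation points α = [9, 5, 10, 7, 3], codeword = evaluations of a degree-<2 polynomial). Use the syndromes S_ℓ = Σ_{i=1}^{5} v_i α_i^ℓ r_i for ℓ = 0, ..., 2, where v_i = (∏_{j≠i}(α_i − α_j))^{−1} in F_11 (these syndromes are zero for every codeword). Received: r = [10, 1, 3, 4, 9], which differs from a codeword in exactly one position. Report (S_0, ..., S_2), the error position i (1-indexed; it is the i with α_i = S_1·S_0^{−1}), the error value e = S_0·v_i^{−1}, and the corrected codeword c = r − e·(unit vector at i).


S = (2, 7, 8), error at position 1, error magnitude e = 3, c = [7, 1, 3, 4, 9].

Step 1: column multipliers v_i = (∏_{j≠i}(α_i − α_j))^{−1} mod 11.
  i = 1 (α = 9): (9−5)(9−10)(9−7)(9−3) = 4·(−1)·2·6 = −48 ≡ 7, so v_1 = 7^{−1} = 8 (mod 11).
  i = 2 (α = 5): (5−9)(5−10)(5−7)(5−3) = (−4)·(−5)·(−2)·2 = −80 ≡ 8, so v_2 = 8^{−1} = 7 (mod 11).
  i = 3 (α = 10): (10−9)(10−5)(10−7)(10−3) = 1·5·3·7 = 105 ≡ 6, so v_3 = 6^{−1} = 2 (mod 11).
  i = 4 (α = 7): (7−9)(7−5)(7−10)(7−3) = (−2)·2·(−3)·4 = 48 ≡ 4, so v_4 = 4^{−1} = 3 (mod 11).
  i = 5 (α = 3): (3−9)(3−5)(3−10)(3−7) = (−6)·(−2)·(−7)·(−4) = 336 ≡ 6, so v_5 = 6^{−1} = 2 (mod 11).
  v = [8, 7, 2, 3, 2].
Step 2: syndromes of r = [10, 1, 3, 4, 9] (all sums mod 11).
  S_0 = Σ v_i r_i = 8·10 + 7·1 + 2·3 + 3·4 + 2·9 = 123 ≡ 2.
  S_1 = Σ v_i α_i r_i = 8·9·10 + 7·5·1 + 2·10·3 + 3·7·4 + 2·3·9 = 953 ≡ 7.
  α_i^2 mod 11 = [4, 3, 1, 5, 9].
  S_2 = Σ v_i α_i^2 r_i = 8·4·10 + 7·3·1 + 2·1·3 + 3·5·4 + 2·9·9 = 569 ≡ 8.
  S = (2, 7, 8) ≠ 0, so r is not a codeword (an error is present).
Step 3: locate the error. For a single error e at position i, S_ℓ = v_i·e·α_i^ℓ, so α_err = S_1/S_0.
  S_0^{−1} = 2^{−1} = 6 (mod 11), so α_err = 7·6 = 42 ≡ 9 = α_1. Error position i = 1.
  Consistency check: S_2/S_1 = 8·8 = 64 ≡ 9 = α_err ✓ (single-error assumption holds).
Step 4: error magnitude e = S_0/v_1 = S_0·∏_{j≠1}(α_1 − α_j) = 2·7 = 14 ≡ 3 (mod 11).
Step 5: correct position 1: c_1 = r_1 − e = 10 − 3 ≡ 7 (mod 11). Hence c = [7, 1, 3, 4, 9].
  Check: interpolating c through the α_i gives m(x) = 10 + 7·x (degree < 2) with m(α_i) = c_i for every i, so c is indeed a codeword.


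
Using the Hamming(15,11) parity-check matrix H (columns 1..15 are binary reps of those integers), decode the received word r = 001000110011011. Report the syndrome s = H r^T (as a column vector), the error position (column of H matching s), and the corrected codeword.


s = (1, 0, 1, 0)^T, error position = 10, corrected codeword c = 001000110111011

Compute s = H r^T mod 2 one row at a time:
  s_1 = 1 + 0 + 0 + 1 + 1 + 0 + 1 + 1 = 5 ≡ 1 (mod 2).
  s_2 = 0 + 0 + 0 + 1 + 1 + 0 + 1 + 1 = 4 ≡ 0 (mod 2).
  s_3 = 0 + 1 + 0 + 1 + 0 + 1 + 1 + 1 = 5 ≡ 1 (mod 2).
  s_4 = 0 + 1 + 0 + 1 + 0 + 1 + 0 + 1 = 4 ≡ 0 (mod 2).
s = (1, 0, 1, 0)^T — this equals column 10 of H (binary 1010), so error is at position 10.
Correct: flip bit 10 of r = 001000110011011 to get c = 001000110111011.


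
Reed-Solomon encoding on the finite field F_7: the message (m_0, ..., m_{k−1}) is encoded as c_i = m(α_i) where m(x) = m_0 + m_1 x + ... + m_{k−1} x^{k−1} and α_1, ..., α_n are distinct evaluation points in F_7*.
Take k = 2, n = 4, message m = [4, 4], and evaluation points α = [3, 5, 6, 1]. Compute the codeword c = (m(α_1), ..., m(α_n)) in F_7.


c = [2, 3, 0, 1]

Message polynomial: m(x) = 4 + 4·x (mod 7).
For each evaluation point α_i, compute m(α_i) mod 7:
  α_1 = 3: Horner steps 4 → 2, so m(3) = 2.
  α_2 = 5: Horner steps 4 → 3, so m(5) = 3.
  α_3 = 6: Horner steps 4 → 0, so m(6) = 0.
  α_4 = 1: Horner steps 4 → 1, so m(1) = 1.
Codeword c = [2, 3, 0, 1] ∈ F_7^4.


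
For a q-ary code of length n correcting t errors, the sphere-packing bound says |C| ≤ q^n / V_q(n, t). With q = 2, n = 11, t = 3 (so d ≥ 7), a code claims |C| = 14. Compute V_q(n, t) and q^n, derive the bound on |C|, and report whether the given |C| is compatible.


V_q(n, t) = 232, q^n = 2048, Hamming bound = 8, |C| = 14 > bound (violated).

Step 1: Compute V_q(n, t) = Σ_{j=0}^3 C(n, j) (q−1)^j.
  j = 0: C(11,0)·(1)^0 = 1·1 = 1.
  j = 1: C(11,1)·(1)^1 = 11·1 = 11.
  j = 2: C(11,2)·(1)^2 = 55·1 = 55.
  j = 3: C(11,3)·(1)^3 = 165·1 = 165.
  V_q(n, t) = 1 + 11 + 55 + 165 = 232.
Step 2: q^n = 2^11 = 2048.
Step 3: Hamming bound ⌊q^n / V_q(n,t)⌋ = ⌊2048/232⌋ = 8.
Step 4: Compare |C| = 14 to 8: violated.
The claimed |C| lies above the Hamming bound, so no 2-ary code of length 11 with d ≥ 7 can have 14 codewords.


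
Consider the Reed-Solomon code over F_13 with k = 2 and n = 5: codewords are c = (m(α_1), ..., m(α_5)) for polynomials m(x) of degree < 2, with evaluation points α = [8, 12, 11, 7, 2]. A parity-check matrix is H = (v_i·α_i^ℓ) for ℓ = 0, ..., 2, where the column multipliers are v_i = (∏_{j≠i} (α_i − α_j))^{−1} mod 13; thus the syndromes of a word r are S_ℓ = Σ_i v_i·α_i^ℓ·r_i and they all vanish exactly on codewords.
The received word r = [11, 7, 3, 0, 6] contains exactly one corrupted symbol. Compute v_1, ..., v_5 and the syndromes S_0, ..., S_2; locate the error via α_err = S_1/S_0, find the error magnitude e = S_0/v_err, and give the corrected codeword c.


S = (1, 8, 12), error at position 1, error magnitude e = 7, c = [4, 7, 3, 0, 6].

Step 1: column multipliers v_i = (∏_{j≠i}(α_i − α_j))^{−1} mod 13.
  i = 1 (α = 8): (8−12)(8−11)(8−7)(8−2) = (−4)·(−3)·1·6 = 72 ≡ 7, so v_1 = 7^{−1} = 2 (mod 13).
  i = 2 (α = 12): (12−8)(12−11)(12−7)(12−2) = 4·1·5·10 = 200 ≡ 5, so v_2 = 5^{−1} = 8 (mod 13).
  i = 3 (α = 11): (11−8)(11−12)(11−7)(11−2) = 3·(−1)·4·9 = −108 ≡ 9, so v_3 = 9^{−1} = 3 (mod 13).
  i = 4 (α = 7): (7−8)(7−12)(7−11)(7−2) = (−1)·(−5)·(−4)·5 = −100 ≡ 4, so v_4 = 4^{−1} = 10 (mod 13).
  i = 5 (α = 2): (2−8)(2−12)(2−11)(2−7) = (−6)·(−10)·(−9)·(−5) = 2700 ≡ 9, so v_5 = 9^{−1} = 3 (mod 13).
  v = [2, 8, 3, 10, 3].
Step 2: syndromes of r = [11, 7, 3, 0, 6] (all sums mod 13).
  S_0 = Σ v_i r_i = 2·11 + 8·7 + 3·3 + 10·0 + 3·6 = 105 ≡ 1.
  S_1 = Σ v_i α_i r_i = 2·8·11 + 8·12·7 + 3·11·3 + 10·7·0 + 3·2·6 = 983 ≡ 8.
  α_i^2 mod 13 = [12, 1, 4, 10, 4].
  S_2 = Σ v_i α_i^2 r_i = 2·12·11 + 8·1·7 + 3·4·3 + 10·10·0 + 3·4·6 = 428 ≡ 12.
  S = (1, 8, 12) ≠ 0, so r is not a codeword (an error is present).
Step 3: locate the error. For a single error e at position i, S_ℓ = v_i·e·α_i^ℓ, so α_err = S_1/S_0.
  S_0^{−1} = 1^{−1} = 1 (mod 13), so α_err = 8·1 = 8 ≡ 8 = α_1. Error position i = 1.
  Consistency check: S_2/S_1 = 12·5 = 60 ≡ 8 = α_err ✓ (single-error assumption holds).
Step 4: error magnitude e = S_0/v_1 = S_0·∏_{j≠1}(α_1 − α_j) = 1·7 = 7 ≡ 7 (mod 13).
Step 5: correct position 1: c_1 = r_1 − e = 11 − 7 ≡ 4 (mod 13). Hence c = [4, 7, 3, 0, 6].
  Check: interpolating c through the α_i gives m(x) = 11 + 4·x (degree < 2) with m(α_i) = c_i for every i, so c is indeed a codeword.


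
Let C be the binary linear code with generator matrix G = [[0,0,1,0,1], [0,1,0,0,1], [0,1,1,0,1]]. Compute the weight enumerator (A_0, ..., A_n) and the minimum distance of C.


Weight distribution: A_0 = 1, A_1 = 3, A_2 = 3, A_3 = 1. Minimum distance d = 1.

Enumerate all 2^3 = 8 messages m ∈ F_2^3.
For each, compute codeword c = mG in F_2^5, then tally its weight.
  m = 000 → c = 00000, weight = 0.
  m = 100 → c = 00101, weight = 2.
  m = 010 → c = 01001, weight = 2.
  m = 110 → c = 01100, weight = 2.
  m = 001 → c = 01101, weight = 3.
  m = 101 → c = 01000, weight = 1.
  m = 011 → c = 00100, weight = 1.
  m = 111 → c = 00001, weight = 1.
Tally weights:
  weight 0: 1 codewords.
  weight 1: 3 codewords.
  weight 2: 3 codewords.
  weight 3: 1 codewords.
Minimum distance d = smallest w > 0 with A_w > 0 = 1.
Sanity: Σ A_w = 8 = 2^3 = 8 ✓.


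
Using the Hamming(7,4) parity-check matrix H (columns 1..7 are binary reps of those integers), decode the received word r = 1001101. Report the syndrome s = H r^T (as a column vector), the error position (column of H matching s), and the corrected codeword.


s = (1, 1, 1)^T, error position = 7, corrected codeword c = 1001100

Compute s = H r^T mod 2 one row at a time:
  s_1 = 1 + 1 + 0 + 1 = 3 ≡ 1 (mod 2).
  s_2 = 0 + 0 + 0 + 1 = 1 ≡ 1 (mod 2).
  s_3 = 1 + 0 + 1 + 1 = 3 ≡ 1 (mod 2).
s = (1, 1, 1)^T — this equals column 7 of H (binary 111), so error is at position 7.
Correct: flip bit 7 of r = 1001101 to get c = 1001100.


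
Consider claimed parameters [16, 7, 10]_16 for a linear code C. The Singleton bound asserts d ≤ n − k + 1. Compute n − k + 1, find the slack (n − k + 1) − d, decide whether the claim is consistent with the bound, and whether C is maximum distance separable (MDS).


Singleton RHS = n − k + 1 = 10, slack = 0, bound satisfied, MDS.

Singleton bound: d ≤ n − k + 1.
Here n = 16, k = 7, so n − k + 1 = 10.
Given d = 10, check d ≤ 10: YES.
Slack = (n − k + 1) − d = 0.
The code is MDS (slack = 0).
Description: the claimed parameters are [16, 7, 10]_16; such a code would be MDS (meets Singleton bound).


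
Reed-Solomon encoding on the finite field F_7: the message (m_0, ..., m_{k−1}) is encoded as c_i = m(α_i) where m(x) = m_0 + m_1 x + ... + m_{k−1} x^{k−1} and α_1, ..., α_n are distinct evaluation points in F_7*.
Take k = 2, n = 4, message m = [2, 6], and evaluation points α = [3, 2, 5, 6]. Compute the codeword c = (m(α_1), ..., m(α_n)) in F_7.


c = [6, 0, 4, 3]

Message polynomial: m(x) = 2 + 6·x (mod 7).
For each evaluation point α_i, compute m(α_i) mod 7:
  α_1 = 3: Horner steps 6 → 6, so m(3) = 6.
  α_2 = 2: Horner steps 6 → 0, so m(2) = 0.
  α_3 = 5: Horner steps 6 → 4, so m(5) = 4.
  α_4 = 6: Horner steps 6 → 3, so m(6) = 3.
Codeword c = [6, 0, 4, 3] ∈ F_7^4.


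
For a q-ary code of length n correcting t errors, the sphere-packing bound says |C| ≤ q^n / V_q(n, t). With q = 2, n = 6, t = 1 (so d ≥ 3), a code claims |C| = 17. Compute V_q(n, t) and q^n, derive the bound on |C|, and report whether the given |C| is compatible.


V_q(n, t) = 7, q^n = 64, Hamming bound = 9, |C| = 17 > bound (violated).

Step 1: Compute V_q(n, t) = Σ_{j=0}^1 C(n, j) (q−1)^j.
  j = 0: C(6,0)·(1)^0 = 1·1 = 1.
  j = 1: C(6,1)·(1)^1 = 6·1 = 6.
  V_q(n, t) = 1 + 6 = 7.
Step 2: q^n = 2^6 = 64.
Step 3: Hamming bound ⌊q^n / V_q(n,t)⌋ = ⌊64/7⌋ = 9.
Step 4: Compare |C| = 17 to 9: violated.
The claimed |C| lies above the Hamming bound, so no 2-ary code of length 6 with d ≥ 3 can have 17 codewords.


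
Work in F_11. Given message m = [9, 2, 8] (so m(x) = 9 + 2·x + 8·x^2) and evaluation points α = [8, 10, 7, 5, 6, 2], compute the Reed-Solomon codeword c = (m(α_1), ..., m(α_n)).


c = [9, 4, 8, 10, 1, 1]

Message polynomial: m(x) = 9 + 2·x + 8·x^2 (mod 11).
For each evaluation point α_i, compute m(α_i) mod 11:
  α_1 = 8: Horner steps 8 → 0 → 9, so m(8) = 9.
  α_2 = 10: Horner steps 8 → 5 → 4, so m(10) = 4.
  α_3 = 7: Horner steps 8 → 3 → 8, so m(7) = 8.
  α_4 = 5: Horner steps 8 → 9 → 10, so m(5) = 10.
  α_5 = 6: Horner steps 8 → 6 → 1, so m(6) = 1.
  α_6 = 2: Horner steps 8 → 7 → 1, so m(2) = 1.
Codeword c = [9, 4, 8, 10, 1, 1] ∈ F_11^6.
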